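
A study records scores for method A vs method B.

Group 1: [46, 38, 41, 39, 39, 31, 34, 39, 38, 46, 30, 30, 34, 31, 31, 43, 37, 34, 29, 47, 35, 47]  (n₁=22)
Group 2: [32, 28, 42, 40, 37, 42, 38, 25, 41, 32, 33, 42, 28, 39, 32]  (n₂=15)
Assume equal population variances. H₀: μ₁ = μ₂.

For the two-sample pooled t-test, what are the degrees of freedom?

df = n₁ + n₂ − 2 = 22 + 15 − 2 = 35

degrees of freedom = 35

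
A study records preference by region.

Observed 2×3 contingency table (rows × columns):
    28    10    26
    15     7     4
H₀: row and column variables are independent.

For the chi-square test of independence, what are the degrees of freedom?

degrees of freedom = 2

df = (r−1)(c−1) = (2−1)·(3−1) = 2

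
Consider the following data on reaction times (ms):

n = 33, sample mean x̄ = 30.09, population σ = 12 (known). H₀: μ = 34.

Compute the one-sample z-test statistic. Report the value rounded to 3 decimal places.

test statistic = -1.872

SE = σ/√n = 12/√33 = 2.0889
z = (x̄−μ₀)/SE = (30.09−34)/2.0889 = -1.8718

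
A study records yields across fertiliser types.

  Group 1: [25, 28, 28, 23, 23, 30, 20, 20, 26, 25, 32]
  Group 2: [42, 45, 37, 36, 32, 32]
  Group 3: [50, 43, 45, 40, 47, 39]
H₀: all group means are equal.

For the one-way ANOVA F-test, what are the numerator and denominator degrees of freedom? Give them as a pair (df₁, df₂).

k = 3 groups, N = 23 total
df = (k−1, N−k) = (3−1, 23−3) = (2, 20)

degrees of freedom = [2, 20]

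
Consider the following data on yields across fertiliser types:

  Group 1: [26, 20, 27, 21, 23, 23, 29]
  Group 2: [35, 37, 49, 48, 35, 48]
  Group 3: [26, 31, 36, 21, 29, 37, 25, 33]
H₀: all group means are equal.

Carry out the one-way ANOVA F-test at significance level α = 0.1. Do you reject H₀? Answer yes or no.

reject H₀: yes

Group means [24.14, 42.00, 29.75], grand mean 31.381
SSB = Σnᵢ(x̄ᵢ−x̄)² = 1064.595; SSW = ΣΣ(x−x̄ᵢ)² = 526.357
MSB = 1064.595/2 = 532.2976; MSW = 526.357/18 = 29.2421
F = MSB/MSW = 18.2031
df = (2, 18)
p-value (upper-tail) = 0.00005
At α=0.1: p < α → reject H₀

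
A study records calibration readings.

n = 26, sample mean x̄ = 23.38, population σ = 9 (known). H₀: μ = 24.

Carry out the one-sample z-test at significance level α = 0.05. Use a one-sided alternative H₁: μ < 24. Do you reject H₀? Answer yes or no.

SE = σ/√n = 9/√26 = 1.7650
z = (x̄−μ₀)/SE = (23.38−24)/1.7650 = -0.3513
p-value (one-sided, H₁ less) = 0.36269
At α=0.05: p ≥ α → fail to reject H₀

reject H₀: no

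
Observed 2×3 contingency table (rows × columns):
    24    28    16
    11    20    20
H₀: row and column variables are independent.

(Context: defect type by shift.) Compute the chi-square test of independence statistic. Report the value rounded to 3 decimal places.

test statistic = 4.265

Row totals [68, 51], col totals [35, 48, 36], n=119
χ² = (24−20.00)²/20.00 + (28−27.43)²/27.43 + (16−20.57)²/20.57 + (11−15.00)²/15.00 + (20−20.57)²/20.57 + (20−15.43)²/15.43 = 4.2648
df = 2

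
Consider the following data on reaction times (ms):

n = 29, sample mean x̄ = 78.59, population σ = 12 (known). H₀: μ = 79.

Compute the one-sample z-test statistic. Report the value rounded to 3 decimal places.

test statistic = -0.184

SE = σ/√n = 12/√29 = 2.2283
z = (x̄−μ₀)/SE = (78.59−79)/2.2283 = -0.1840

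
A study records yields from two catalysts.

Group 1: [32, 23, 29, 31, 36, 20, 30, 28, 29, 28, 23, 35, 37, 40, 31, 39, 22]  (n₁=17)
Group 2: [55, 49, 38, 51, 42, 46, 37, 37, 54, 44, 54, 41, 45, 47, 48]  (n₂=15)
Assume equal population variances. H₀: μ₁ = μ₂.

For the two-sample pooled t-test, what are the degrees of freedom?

df = n₁ + n₂ − 2 = 17 + 15 − 2 = 30

degrees of freedom = 30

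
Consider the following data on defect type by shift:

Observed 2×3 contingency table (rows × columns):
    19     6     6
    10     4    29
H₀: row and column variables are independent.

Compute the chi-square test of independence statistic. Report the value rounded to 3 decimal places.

test statistic = 16.803

Row totals [31, 43], col totals [29, 10, 35], n=74
χ² = (19−12.15)²/12.15 + (6−4.19)²/4.19 + (6−14.66)²/14.66 + (10−16.85)²/16.85 + (4−5.81)²/5.81 + (29−20.34)²/20.34 = 16.8033
df = 2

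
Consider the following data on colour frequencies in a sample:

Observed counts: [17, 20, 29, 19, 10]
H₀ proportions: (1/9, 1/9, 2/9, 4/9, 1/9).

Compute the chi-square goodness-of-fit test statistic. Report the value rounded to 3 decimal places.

test statistic = 28.134

n = 95; E_i = n·p_i = [10.56, 10.56, 21.11, 42.22, 10.56]
χ² = (17−10.56)²/10.56 + (20−10.56)²/10.56 + (29−21.11)²/21.11 + (19−42.22)²/42.22 + (10−10.56)²/10.56 = 28.1342
df = 4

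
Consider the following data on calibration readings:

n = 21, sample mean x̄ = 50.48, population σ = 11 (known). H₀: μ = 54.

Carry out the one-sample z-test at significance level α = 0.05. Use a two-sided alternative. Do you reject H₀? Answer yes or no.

reject H₀: no

SE = σ/√n = 11/√21 = 2.4004
z = (x̄−μ₀)/SE = (50.48−54)/2.4004 = -1.4664
p-value (two-sided) = 0.14253
At α=0.05: p ≥ α → fail to reject H₀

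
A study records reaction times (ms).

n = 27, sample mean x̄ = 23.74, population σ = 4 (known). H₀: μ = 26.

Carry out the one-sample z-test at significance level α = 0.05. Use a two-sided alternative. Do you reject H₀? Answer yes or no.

reject H₀: yes

SE = σ/√n = 4/√27 = 0.7698
z = (x̄−μ₀)/SE = (23.74−26)/0.7698 = -2.9358
p-value (two-sided) = 0.00333
At α=0.05: p < α → reject H₀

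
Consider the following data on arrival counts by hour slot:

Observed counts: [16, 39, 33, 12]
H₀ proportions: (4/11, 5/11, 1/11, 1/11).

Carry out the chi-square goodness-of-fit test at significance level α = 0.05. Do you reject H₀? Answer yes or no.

reject H₀: yes

n = 100; E_i = n·p_i = [36.36, 45.45, 9.09, 9.09]
χ² = (16−36.36)²/36.36 + (39−45.45)²/45.45 + (33−9.09)²/9.09 + (12−9.09)²/9.09 = 76.1320
df = 3
p-value (upper-tail) = 0.00000
At α=0.05: p < α → reject H₀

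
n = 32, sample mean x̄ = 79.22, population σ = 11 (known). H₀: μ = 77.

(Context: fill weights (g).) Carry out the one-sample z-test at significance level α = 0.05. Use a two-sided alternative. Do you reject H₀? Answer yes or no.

reject H₀: no

SE = σ/√n = 11/√32 = 1.9445
z = (x̄−μ₀)/SE = (79.22−77)/1.9445 = 1.1417
p-value (two-sided) = 0.25360
At α=0.05: p ≥ α → fail to reject H₀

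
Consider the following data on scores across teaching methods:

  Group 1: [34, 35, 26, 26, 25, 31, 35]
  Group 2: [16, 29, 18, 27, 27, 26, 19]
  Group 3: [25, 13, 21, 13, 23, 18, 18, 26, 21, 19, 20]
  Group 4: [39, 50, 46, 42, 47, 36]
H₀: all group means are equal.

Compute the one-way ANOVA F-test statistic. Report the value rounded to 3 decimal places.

Group means [30.29, 23.14, 19.73, 43.33], grand mean 27.452
SSB = Σnᵢ(x̄ᵢ−x̄)² = 2355.877; SSW = ΣΣ(x−x̄ᵢ)² = 607.801
MSB = 2355.877/3 = 785.2922; MSW = 607.801/27 = 22.5111
F = MSB/MSW = 34.8846
df = (3, 27)

test statistic = 34.885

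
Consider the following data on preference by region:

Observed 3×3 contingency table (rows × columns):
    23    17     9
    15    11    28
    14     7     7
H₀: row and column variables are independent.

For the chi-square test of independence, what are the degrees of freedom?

df = (r−1)(c−1) = (3−1)·(3−1) = 4

degrees of freedom = 4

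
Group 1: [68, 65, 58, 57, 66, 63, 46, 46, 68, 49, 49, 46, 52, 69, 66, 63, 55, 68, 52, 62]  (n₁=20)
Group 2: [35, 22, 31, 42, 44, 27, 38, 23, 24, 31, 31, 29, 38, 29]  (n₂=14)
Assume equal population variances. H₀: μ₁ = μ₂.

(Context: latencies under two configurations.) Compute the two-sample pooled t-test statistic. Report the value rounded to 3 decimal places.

x̄₁=58.400, s₁=8.388, n₁=20
x̄₂=31.714, s₂=6.877, n₂=14
s_p² = [19·8.388² + 13·6.877²]/32 = 60.9893
SE = √(s_p²·(1/20+1/14)) = 2.7214
t = (58.400−31.714)/2.7214 = 9.8060
df = 32

test statistic = 9.806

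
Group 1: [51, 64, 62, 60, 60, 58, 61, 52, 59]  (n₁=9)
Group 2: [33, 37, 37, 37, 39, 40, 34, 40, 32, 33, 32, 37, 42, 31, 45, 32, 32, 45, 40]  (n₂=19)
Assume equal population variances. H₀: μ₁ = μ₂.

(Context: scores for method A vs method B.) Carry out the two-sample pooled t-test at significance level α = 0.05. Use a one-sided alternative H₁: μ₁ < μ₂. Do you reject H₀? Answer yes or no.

x̄₁=58.556, s₁=4.362, n₁=9
x̄₂=36.737, s₂=4.470, n₂=19
s_p² = [8·4.362² + 18·4.470²]/26 = 19.6887
SE = √(s_p²·(1/9+1/19)) = 1.7955
t = (58.556−36.737)/1.7955 = 12.1518
df = 26
p-value (one-sided, H₁ less) = 1.00000
At α=0.05: p ≥ α → fail to reject H₀

reject H₀: no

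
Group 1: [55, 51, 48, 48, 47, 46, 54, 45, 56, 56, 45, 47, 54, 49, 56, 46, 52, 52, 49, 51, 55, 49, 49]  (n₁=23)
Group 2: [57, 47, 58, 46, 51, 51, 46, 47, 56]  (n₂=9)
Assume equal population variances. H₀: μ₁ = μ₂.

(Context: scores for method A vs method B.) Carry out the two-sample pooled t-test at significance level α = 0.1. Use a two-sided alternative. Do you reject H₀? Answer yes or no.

x̄₁=50.435, s₁=3.740, n₁=23
x̄₂=51.000, s₂=4.899, n₂=9
s_p² = [22·3.740² + 8·4.899²]/30 = 16.6551
SE = √(s_p²·(1/23+1/9)) = 1.6046
t = (50.435−51.000)/1.6046 = -0.3523
df = 30
p-value (two-sided) = 0.72711
At α=0.1: p ≥ α → fail to reject H₀

reject H₀: no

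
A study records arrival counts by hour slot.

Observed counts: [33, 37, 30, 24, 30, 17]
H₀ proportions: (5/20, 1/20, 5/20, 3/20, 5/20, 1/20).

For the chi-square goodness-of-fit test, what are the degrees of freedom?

df = k − 1 = 6 − 1 = 5

degrees of freedom = 5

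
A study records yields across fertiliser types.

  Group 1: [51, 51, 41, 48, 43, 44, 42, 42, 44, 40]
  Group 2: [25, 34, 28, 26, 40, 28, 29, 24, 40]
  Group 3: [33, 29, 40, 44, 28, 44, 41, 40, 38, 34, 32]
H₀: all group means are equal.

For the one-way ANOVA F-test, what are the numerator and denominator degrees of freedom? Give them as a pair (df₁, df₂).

k = 3 groups, N = 30 total
df = (k−1, N−k) = (3−1, 30−3) = (2, 27)

degrees of freedom = [2, 27]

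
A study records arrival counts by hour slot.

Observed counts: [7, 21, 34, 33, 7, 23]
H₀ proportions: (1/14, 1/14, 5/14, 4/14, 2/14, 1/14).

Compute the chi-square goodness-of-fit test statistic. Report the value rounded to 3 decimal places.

n = 125; E_i = n·p_i = [8.93, 8.93, 44.64, 35.71, 17.86, 8.93]
χ² = (7−8.93)²/8.93 + (21−8.93)²/8.93 + (34−44.64)²/44.64 + (33−35.71)²/35.71 + (7−17.86)²/17.86 + (23−8.93)²/8.93 = 48.2584
df = 5

test statistic = 48.258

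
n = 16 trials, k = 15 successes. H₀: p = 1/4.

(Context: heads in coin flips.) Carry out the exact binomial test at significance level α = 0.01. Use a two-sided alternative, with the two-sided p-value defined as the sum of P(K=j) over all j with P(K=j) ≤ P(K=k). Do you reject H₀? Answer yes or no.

reject H₀: yes

Exact binomial: n=16, k=15, p₀=1/4=0.2500
P(X=j) = C(n,j)·p₀^j·(1−p₀)^(n−j); p = Σ P(X=j) over j with P(X=j) ≤ P(X=15)
p-value (two-sided) = 0.00000
At α=0.01: p < α → reject H₀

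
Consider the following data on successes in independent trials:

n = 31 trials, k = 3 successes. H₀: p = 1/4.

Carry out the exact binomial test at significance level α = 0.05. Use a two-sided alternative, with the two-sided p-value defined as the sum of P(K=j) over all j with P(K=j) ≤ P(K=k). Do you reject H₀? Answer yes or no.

reject H₀: no

Exact binomial: n=31, k=3, p₀=1/4=0.2500
P(X=j) = C(n,j)·p₀^j·(1−p₀)^(n−j); p = Σ P(X=j) over j with P(X=j) ≤ P(X=3)
p-value (two-sided) = 0.05960
At α=0.05: p ≥ α → fail to reject H₀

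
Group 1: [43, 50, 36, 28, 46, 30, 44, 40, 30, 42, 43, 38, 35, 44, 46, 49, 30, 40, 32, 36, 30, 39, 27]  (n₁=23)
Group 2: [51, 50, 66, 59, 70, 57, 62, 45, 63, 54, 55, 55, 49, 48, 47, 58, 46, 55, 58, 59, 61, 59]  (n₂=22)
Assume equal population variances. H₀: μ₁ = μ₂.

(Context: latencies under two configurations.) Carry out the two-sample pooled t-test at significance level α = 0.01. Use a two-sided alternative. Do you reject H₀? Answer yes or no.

x̄₁=38.174, s₁=6.972, n₁=23
x̄₂=55.773, s₂=6.633, n₂=22
s_p² = [22·6.972² + 21·6.633²]/43 = 46.3527
SE = √(s_p²·(1/23+1/22)) = 2.0303
t = (38.174−55.773)/2.0303 = -8.6679
df = 43
p-value (two-sided) = 0.00000
At α=0.01: p < α → reject H₀

reject H₀: yes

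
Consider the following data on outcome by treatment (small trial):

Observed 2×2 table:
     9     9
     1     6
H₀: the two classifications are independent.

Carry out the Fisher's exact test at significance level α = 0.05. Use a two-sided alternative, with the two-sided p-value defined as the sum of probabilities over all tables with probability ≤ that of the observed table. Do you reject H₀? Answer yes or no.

reject H₀: no

Margins: r₁=18, r₂=7, c₁=10, c₂=15, n=25
p_obs = C(18,9)·C(7,1)/C(25,10); sum pmf over tables with pmf ≤ p_obs
p-value (two-sided) = 0.17935
At α=0.05: p ≥ α → fail to reject H₀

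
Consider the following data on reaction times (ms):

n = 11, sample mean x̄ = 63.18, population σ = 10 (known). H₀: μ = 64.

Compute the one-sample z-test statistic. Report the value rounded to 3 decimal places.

test statistic = -0.272

SE = σ/√n = 10/√11 = 3.0151
z = (x̄−μ₀)/SE = (63.18−64)/3.0151 = -0.2720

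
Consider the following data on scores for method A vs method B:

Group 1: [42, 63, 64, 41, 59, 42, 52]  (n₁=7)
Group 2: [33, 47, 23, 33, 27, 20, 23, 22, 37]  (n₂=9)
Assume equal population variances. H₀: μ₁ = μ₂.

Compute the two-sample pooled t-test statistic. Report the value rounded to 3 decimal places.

test statistic = 4.690

x̄₁=51.857, s₁=10.286, n₁=7
x̄₂=29.444, s₂=8.833, n₂=9
s_p² = [6·10.286² + 8·8.833²]/14 = 89.9342
SE = √(s_p²·(1/7+1/9)) = 4.7792
t = (51.857−29.444)/4.7792 = 4.6897
df = 14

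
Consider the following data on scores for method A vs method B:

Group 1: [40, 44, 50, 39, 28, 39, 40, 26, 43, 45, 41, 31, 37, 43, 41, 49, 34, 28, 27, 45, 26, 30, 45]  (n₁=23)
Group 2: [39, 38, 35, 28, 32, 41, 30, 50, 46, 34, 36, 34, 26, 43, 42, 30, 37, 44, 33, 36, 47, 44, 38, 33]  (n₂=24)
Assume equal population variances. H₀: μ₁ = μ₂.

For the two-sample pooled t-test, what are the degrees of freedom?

degrees of freedom = 45

df = n₁ + n₂ − 2 = 23 + 24 − 2 = 45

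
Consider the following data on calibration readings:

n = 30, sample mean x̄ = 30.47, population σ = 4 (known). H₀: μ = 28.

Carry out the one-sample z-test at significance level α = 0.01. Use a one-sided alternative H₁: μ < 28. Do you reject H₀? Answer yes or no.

SE = σ/√n = 4/√30 = 0.7303
z = (x̄−μ₀)/SE = (30.47−28)/0.7303 = 3.3822
p-value (one-sided, H₁ less) = 0.99964
At α=0.01: p ≥ α → fail to reject H₀

reject H₀: no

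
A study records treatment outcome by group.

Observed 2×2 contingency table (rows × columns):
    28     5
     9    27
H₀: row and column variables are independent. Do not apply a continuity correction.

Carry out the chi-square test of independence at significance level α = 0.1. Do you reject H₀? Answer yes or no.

Row totals [33, 36], col totals [37, 32], n=69
χ² = (28−17.70)²/17.70 + (5−15.30)²/15.30 + (9−19.30)²/19.30 + (27−16.70)²/16.70 = 24.7982
df = 1
p-value (upper-tail) = 0.00000
At α=0.1: p < α → reject H₀

reject H₀: yes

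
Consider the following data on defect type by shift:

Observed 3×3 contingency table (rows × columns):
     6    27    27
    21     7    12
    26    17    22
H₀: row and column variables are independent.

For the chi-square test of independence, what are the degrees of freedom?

degrees of freedom = 4

df = (r−1)(c−1) = (3−1)·(3−1) = 4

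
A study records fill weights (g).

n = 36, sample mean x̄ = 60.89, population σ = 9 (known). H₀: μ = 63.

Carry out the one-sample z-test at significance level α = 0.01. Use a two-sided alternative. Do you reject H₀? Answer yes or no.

reject H₀: no

SE = σ/√n = 9/√36 = 1.5000
z = (x̄−μ₀)/SE = (60.89−63)/1.5000 = -1.4067
p-value (two-sided) = 0.15953
At α=0.01: p ≥ α → fail to reject H₀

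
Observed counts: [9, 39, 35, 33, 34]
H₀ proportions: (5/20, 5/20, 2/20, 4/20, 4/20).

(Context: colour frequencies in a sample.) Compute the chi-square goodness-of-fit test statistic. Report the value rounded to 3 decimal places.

test statistic = 49.220

n = 150; E_i = n·p_i = [37.50, 37.50, 15.00, 30.00, 30.00]
χ² = (9−37.50)²/37.50 + (39−37.50)²/37.50 + (35−15.00)²/15.00 + (33−30.00)²/30.00 + (34−30.00)²/30.00 = 49.2200
df = 4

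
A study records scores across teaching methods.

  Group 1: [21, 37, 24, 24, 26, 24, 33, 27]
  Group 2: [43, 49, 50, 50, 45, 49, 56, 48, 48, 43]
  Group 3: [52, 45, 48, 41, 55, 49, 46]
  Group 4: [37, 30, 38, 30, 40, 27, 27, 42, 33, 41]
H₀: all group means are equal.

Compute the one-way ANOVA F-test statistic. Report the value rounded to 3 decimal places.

Group means [27.00, 48.10, 48.00, 34.50], grand mean 39.371
SSB = Σnᵢ(x̄ᵢ−x̄)² = 2744.771; SSW = ΣΣ(x−x̄ᵢ)² = 763.400
MSB = 2744.771/3 = 914.9238; MSW = 763.400/31 = 24.6258
F = MSB/MSW = 37.1530
df = (3, 31)

test statistic = 37.153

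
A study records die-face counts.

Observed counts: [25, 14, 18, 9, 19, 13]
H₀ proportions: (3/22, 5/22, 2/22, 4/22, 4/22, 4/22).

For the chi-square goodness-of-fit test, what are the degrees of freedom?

df = k − 1 = 6 − 1 = 5

degrees of freedom = 5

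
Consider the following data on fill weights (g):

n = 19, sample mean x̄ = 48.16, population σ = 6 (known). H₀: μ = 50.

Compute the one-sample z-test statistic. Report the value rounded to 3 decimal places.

test statistic = -1.337

SE = σ/√n = 6/√19 = 1.3765
z = (x̄−μ₀)/SE = (48.16−50)/1.3765 = -1.3367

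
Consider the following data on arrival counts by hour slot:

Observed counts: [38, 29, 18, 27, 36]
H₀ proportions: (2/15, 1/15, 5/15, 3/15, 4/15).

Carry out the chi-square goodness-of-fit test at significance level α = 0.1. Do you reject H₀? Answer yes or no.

n = 148; E_i = n·p_i = [19.73, 9.87, 49.33, 29.60, 39.47]
χ² = (38−19.73)²/19.73 + (29−9.87)²/9.87 + (18−49.33)²/49.33 + (27−29.60)²/29.60 + (36−39.47)²/39.47 = 74.4459
df = 4
p-value (upper-tail) = 0.00000
At α=0.1: p < α → reject H₀

reject H₀: yes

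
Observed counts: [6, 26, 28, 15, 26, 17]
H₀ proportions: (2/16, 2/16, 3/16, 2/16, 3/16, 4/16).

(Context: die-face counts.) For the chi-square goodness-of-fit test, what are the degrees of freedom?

df = k − 1 = 6 − 1 = 5

degrees of freedom = 5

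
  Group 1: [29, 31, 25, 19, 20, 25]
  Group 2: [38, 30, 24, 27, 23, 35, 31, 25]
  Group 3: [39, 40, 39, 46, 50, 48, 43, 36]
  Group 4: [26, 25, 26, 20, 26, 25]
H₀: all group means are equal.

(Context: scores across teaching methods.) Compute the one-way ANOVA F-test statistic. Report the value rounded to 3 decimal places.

Group means [24.83, 29.12, 42.62, 24.67], grand mean 31.107
SSB = Σnᵢ(x̄ᵢ−x̄)² = 1577.762; SSW = ΣΣ(x−x̄ᵢ)² = 514.917
MSB = 1577.762/3 = 525.9206; MSW = 514.917/24 = 21.4549
F = MSB/MSW = 24.5129
df = (3, 24)

test statistic = 24.513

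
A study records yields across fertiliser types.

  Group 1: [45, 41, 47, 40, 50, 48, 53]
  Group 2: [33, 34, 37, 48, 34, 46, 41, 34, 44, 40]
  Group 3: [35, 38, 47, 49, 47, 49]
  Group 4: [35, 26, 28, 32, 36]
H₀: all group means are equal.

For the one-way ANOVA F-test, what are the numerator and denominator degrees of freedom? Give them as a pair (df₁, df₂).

k = 4 groups, N = 28 total
df = (k−1, N−k) = (4−1, 28−4) = (3, 24)

degrees of freedom = [3, 24]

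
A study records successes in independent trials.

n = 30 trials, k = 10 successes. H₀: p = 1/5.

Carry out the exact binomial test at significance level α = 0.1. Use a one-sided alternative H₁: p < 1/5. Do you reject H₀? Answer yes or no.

reject H₀: no

Exact binomial: n=30, k=10, p₀=1/5=0.2000
P(X≤10) from Σ C(n,i)·p₀^i·(1−p₀)^(n−i)
p-value (one-sided, H₁ less) = 0.97438
At α=0.1: p ≥ α → fail to reject H₀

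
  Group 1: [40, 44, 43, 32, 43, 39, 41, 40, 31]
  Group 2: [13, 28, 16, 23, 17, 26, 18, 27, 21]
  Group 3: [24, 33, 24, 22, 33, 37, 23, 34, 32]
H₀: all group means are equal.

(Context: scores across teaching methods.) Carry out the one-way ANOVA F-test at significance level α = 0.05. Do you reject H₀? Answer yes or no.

Group means [39.22, 21.00, 29.11], grand mean 29.778
SSB = Σnᵢ(x̄ᵢ−x̄)² = 1500.222; SSW = ΣΣ(x−x̄ᵢ)² = 668.444
MSB = 1500.222/2 = 750.1111; MSW = 668.444/24 = 27.8519
F = MSB/MSW = 26.9322
df = (2, 24)
p-value (upper-tail) = 0.00000
At α=0.05: p < α → reject H₀

reject H₀: yes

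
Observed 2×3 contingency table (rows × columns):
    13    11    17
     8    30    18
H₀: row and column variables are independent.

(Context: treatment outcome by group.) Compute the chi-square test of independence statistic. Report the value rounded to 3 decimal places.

test statistic = 7.893

Row totals [41, 56], col totals [21, 41, 35], n=97
χ² = (13−8.88)²/8.88 + (11−17.33)²/17.33 + (17−14.79)²/14.79 + (8−12.12)²/12.12 + (30−23.67)²/23.67 + (18−20.21)²/20.21 = 7.8931
df = 2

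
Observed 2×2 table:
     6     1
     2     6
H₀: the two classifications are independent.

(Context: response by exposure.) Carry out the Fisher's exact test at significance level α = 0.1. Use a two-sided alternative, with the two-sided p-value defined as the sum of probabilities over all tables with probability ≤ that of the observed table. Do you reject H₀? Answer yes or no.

reject H₀: yes

Margins: r₁=7, r₂=8, c₁=8, c₂=7, n=15
p_obs = C(7,6)·C(8,2)/C(15,8); sum pmf over tables with pmf ≤ p_obs
p-value (two-sided) = 0.04056
At α=0.1: p < α → reject H₀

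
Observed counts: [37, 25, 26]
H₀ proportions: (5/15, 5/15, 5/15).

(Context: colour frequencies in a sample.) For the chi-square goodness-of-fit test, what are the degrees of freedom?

df = k − 1 = 3 − 1 = 2

degrees of freedom = 2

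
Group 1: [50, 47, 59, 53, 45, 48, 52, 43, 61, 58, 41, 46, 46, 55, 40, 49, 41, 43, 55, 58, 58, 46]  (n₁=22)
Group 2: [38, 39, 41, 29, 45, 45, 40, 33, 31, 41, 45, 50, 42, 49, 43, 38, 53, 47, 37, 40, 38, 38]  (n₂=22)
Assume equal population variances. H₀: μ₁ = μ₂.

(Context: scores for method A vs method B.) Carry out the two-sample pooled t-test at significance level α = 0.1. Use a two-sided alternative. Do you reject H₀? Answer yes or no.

reject H₀: yes

x̄₁=49.727, s₁=6.555, n₁=22
x̄₂=41.000, s₂=5.952, n₂=22
s_p² = [21·6.555² + 21·5.952²]/42 = 39.1991
SE = √(s_p²·(1/22+1/22)) = 1.8877
t = (49.727−41.000)/1.8877 = 4.6231
df = 42
p-value (two-sided) = 0.00004
At α=0.1: p < α → reject H₀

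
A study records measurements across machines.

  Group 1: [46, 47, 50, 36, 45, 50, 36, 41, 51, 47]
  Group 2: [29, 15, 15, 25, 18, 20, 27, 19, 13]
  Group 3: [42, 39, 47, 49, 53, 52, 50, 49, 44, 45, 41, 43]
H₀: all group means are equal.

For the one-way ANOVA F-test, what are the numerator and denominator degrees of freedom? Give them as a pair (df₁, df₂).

k = 3 groups, N = 31 total
df = (k−1, N−k) = (3−1, 31−3) = (2, 28)

degrees of freedom = [2, 28]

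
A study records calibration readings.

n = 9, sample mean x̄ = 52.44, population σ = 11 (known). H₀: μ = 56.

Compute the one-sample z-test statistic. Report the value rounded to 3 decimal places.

SE = σ/√n = 11/√9 = 3.6667
z = (x̄−μ₀)/SE = (52.44−56)/3.6667 = -0.9709

test statistic = -0.971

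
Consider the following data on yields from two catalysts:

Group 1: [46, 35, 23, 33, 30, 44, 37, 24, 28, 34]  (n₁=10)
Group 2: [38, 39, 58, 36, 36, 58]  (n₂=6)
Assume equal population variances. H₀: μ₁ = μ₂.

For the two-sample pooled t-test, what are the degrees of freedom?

degrees of freedom = 14

df = n₁ + n₂ − 2 = 10 + 6 − 2 = 14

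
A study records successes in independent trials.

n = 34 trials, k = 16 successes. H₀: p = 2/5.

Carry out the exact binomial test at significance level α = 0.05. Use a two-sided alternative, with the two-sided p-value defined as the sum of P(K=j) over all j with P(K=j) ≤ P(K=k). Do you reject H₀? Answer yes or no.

Exact binomial: n=34, k=16, p₀=2/5=0.4000
P(X=j) = C(n,j)·p₀^j·(1−p₀)^(n−j); p = Σ P(X=j) over j with P(X=j) ≤ P(X=16)
p-value (two-sided) = 0.48425
At α=0.05: p ≥ α → fail to reject H₀

reject H₀: no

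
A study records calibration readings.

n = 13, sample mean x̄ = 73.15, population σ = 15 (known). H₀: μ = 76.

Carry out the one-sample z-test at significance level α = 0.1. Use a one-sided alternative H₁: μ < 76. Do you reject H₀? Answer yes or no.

reject H₀: no

SE = σ/√n = 15/√13 = 4.1603
z = (x̄−μ₀)/SE = (73.15−76)/4.1603 = -0.6851
p-value (one-sided, H₁ less) = 0.24665
At α=0.1: p ≥ α → fail to reject H₀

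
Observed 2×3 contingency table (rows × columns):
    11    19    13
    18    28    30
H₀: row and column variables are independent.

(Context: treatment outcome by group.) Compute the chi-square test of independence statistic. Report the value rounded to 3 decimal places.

test statistic = 1.065

Row totals [43, 76], col totals [29, 47, 43], n=119
χ² = (11−10.48)²/10.48 + (19−16.98)²/16.98 + (13−15.54)²/15.54 + (18−18.52)²/18.52 + (28−30.02)²/30.02 + (30−27.46)²/27.46 = 1.0646
df = 2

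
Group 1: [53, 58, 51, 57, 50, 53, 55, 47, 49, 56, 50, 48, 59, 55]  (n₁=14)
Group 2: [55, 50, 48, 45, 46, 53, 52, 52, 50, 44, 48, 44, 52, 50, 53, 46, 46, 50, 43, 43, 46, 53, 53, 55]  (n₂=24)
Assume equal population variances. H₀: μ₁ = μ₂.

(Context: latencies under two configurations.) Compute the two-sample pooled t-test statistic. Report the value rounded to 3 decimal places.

x̄₁=52.929, s₁=3.852, n₁=14
x̄₂=49.042, s₂=3.862, n₂=24
s_p² = [13·3.852² + 23·3.862²]/36 = 14.8857
SE = √(s_p²·(1/14+1/24)) = 1.2975
t = (52.929−49.042)/1.2975 = 2.9957
df = 36

test statistic = 2.996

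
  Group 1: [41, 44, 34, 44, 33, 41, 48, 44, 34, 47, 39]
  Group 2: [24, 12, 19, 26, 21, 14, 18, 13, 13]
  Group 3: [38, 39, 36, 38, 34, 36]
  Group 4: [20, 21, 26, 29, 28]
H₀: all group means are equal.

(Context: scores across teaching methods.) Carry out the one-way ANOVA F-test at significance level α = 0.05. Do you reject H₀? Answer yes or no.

reject H₀: yes

Group means [40.82, 17.78, 36.83, 24.80], grand mean 30.774
SSB = Σnᵢ(x̄ᵢ−x̄)² = 3028.594; SSW = ΣΣ(x−x̄ᵢ)² = 572.825
MSB = 3028.594/3 = 1009.5314; MSW = 572.825/27 = 21.2158
F = MSB/MSW = 47.5841
df = (3, 27)
p-value (upper-tail) = 0.00000
At α=0.05: p < α → reject H₀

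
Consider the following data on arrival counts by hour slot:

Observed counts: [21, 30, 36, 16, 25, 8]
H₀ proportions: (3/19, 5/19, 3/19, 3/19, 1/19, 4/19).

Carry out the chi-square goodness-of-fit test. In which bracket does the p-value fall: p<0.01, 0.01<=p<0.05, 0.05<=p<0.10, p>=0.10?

p-value bracket: p<0.01

n = 136; E_i = n·p_i = [21.47, 35.79, 21.47, 21.47, 7.16, 28.63]
χ² = (21−21.47)²/21.47 + (30−35.79)²/35.79 + (36−21.47)²/21.47 + (16−21.47)²/21.47 + (25−7.16)²/7.16 + (8−28.63)²/28.63 = 71.5098
df = 5
p-value (upper-tail) = 0.00000
→ bracket: p<0.01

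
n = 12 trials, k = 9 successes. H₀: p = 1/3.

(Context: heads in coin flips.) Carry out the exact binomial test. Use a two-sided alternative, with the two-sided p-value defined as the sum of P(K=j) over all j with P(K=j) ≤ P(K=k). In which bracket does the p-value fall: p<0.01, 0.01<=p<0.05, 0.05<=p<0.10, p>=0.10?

p-value bracket: p<0.01

Exact binomial: n=12, k=9, p₀=1/3=0.3333
P(X=j) = C(n,j)·p₀^j·(1−p₀)^(n−j); p = Σ P(X=j) over j with P(X=j) ≤ P(X=9)
p-value (two-sided) = 0.00386
→ bracket: p<0.01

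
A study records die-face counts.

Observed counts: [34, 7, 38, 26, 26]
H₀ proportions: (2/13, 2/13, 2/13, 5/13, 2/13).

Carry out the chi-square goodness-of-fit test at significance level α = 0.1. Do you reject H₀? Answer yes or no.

n = 131; E_i = n·p_i = [20.15, 20.15, 20.15, 50.38, 20.15]
χ² = (34−20.15)²/20.15 + (7−20.15)²/20.15 + (38−20.15)²/20.15 + (26−50.38)²/50.38 + (26−20.15)²/20.15 = 47.3977
df = 4
p-value (upper-tail) = 0.00000
At α=0.1: p < α → reject H₀

reject H₀: yes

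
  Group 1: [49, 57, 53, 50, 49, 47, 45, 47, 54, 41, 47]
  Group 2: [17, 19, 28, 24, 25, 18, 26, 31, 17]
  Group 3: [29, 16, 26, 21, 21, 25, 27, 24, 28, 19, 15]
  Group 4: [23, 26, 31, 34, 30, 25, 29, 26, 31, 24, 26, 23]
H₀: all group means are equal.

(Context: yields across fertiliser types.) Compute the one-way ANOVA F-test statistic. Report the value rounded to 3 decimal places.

test statistic = 84.263

Group means [49.00, 22.78, 22.82, 27.33], grand mean 30.767
SSB = Σnᵢ(x̄ᵢ−x̄)² = 5067.816; SSW = ΣΣ(x−x̄ᵢ)² = 781.859
MSB = 5067.816/3 = 1689.2719; MSW = 781.859/39 = 20.0477
F = MSB/MSW = 84.2628
df = (3, 39)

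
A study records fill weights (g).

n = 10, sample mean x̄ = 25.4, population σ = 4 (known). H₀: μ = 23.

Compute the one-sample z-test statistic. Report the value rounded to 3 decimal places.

SE = σ/√n = 4/√10 = 1.2649
z = (x̄−μ₀)/SE = (25.4−23)/1.2649 = 1.8974

test statistic = 1.897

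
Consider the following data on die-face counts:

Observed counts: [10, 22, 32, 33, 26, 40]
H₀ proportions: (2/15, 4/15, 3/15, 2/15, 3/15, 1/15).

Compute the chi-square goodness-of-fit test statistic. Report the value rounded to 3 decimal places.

test statistic = 102.230

n = 163; E_i = n·p_i = [21.73, 43.47, 32.60, 21.73, 32.60, 10.87]
χ² = (10−21.73)²/21.73 + (22−43.47)²/43.47 + (32−32.60)²/32.60 + (33−21.73)²/21.73 + (26−32.60)²/32.60 + (40−10.87)²/10.87 = 102.2301
df = 5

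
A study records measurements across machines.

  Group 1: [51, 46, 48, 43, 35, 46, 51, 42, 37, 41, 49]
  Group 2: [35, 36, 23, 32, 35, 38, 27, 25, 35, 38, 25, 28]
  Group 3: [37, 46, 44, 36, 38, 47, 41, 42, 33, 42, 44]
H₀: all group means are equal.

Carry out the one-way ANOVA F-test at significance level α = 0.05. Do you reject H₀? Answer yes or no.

reject H₀: yes

Group means [44.45, 31.42, 40.91], grand mean 38.706
SSB = Σnᵢ(x̄ᵢ−x̄)² = 1054.506; SSW = ΣΣ(x−x̄ᵢ)² = 814.553
MSB = 1054.506/2 = 527.2529; MSW = 814.553/31 = 26.2759
F = MSB/MSW = 20.0660
df = (2, 31)
p-value (upper-tail) = 0.00000
At α=0.05: p < α → reject H₀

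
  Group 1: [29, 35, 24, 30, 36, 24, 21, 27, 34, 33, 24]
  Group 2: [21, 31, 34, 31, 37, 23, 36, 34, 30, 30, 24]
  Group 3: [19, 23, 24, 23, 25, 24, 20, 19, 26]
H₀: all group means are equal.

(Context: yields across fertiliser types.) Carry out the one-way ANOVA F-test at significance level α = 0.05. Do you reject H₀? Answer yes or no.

reject H₀: yes

Group means [28.82, 30.09, 22.56], grand mean 27.452
SSB = Σnᵢ(x̄ᵢ−x̄)² = 312.910; SSW = ΣΣ(x−x̄ᵢ)² = 608.768
MSB = 312.910/2 = 156.4549; MSW = 608.768/28 = 21.7417
F = MSB/MSW = 7.1961
df = (2, 28)
p-value (upper-tail) = 0.00301
At α=0.05: p < α → reject H₀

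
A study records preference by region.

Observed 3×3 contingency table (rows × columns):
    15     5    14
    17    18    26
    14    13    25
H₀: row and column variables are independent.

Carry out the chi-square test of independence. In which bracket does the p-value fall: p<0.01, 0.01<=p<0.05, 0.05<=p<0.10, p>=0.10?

p-value bracket: p>=0.10

Row totals [34, 61, 52], col totals [46, 36, 65], n=147
χ² = (15−10.64)²/10.64 + (5−8.33)²/8.33 + (14−15.03)²/15.03 + (17−19.09)²/19.09 + (18−14.94)²/14.94 + (26−26.97)²/26.97 + (14−16.27)²/16.27 + (13−12.73)²/12.73 + (25−22.99)²/22.99 = 4.5761
df = 4
p-value (upper-tail) = 0.33362
→ bracket: p>=0.10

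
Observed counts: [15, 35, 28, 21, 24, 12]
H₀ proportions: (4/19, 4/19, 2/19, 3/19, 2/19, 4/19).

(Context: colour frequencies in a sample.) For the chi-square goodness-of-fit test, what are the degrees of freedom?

df = k − 1 = 6 − 1 = 5

degrees of freedom = 5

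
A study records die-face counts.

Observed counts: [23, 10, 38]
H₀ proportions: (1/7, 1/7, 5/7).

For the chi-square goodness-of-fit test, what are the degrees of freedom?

df = k − 1 = 3 − 1 = 2

degrees of freedom = 2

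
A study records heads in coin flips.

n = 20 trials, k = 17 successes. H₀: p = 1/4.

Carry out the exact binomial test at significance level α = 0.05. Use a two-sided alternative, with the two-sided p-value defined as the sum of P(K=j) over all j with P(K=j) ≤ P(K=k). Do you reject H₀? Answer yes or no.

Exact binomial: n=20, k=17, p₀=1/4=0.2500
P(X=j) = C(n,j)·p₀^j·(1−p₀)^(n−j); p = Σ P(X=j) over j with P(X=j) ≤ P(X=17)
p-value (two-sided) = 0.00000
At α=0.05: p < α → reject H₀

reject H₀: yes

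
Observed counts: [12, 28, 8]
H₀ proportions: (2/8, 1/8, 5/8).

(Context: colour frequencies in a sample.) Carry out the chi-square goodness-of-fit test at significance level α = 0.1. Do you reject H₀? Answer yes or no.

n = 48; E_i = n·p_i = [12.00, 6.00, 30.00]
χ² = (12−12.00)²/12.00 + (28−6.00)²/6.00 + (8−30.00)²/30.00 = 96.8000
df = 2
p-value (upper-tail) = 0.00000
At α=0.1: p < α → reject H₀

reject H₀: yes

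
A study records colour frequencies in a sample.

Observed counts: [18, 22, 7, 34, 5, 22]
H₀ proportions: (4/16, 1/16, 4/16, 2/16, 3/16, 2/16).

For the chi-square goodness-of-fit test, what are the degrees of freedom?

df = k − 1 = 6 − 1 = 5

degrees of freedom = 5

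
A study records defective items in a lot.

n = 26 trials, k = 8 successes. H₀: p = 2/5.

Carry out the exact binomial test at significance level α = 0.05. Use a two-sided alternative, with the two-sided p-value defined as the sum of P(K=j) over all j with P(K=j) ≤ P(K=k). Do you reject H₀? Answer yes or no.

Exact binomial: n=26, k=8, p₀=2/5=0.4000
P(X=j) = C(n,j)·p₀^j·(1−p₀)^(n−j); p = Σ P(X=j) over j with P(X=j) ≤ P(X=8)
p-value (two-sided) = 0.42489
At α=0.05: p ≥ α → fail to reject H₀

reject H₀: no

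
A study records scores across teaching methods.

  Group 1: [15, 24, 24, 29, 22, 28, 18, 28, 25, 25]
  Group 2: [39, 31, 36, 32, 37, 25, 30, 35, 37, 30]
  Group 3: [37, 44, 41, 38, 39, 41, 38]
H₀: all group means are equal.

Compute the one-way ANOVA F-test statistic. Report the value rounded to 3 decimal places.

test statistic = 34.307

Group means [23.80, 33.20, 39.71], grand mean 31.407
SSB = Σnᵢ(x̄ᵢ−x̄)² = 1093.890; SSW = ΣΣ(x−x̄ᵢ)² = 382.629
MSB = 1093.890/2 = 546.9450; MSW = 382.629/24 = 15.9429
F = MSB/MSW = 34.3066
df = (2, 24)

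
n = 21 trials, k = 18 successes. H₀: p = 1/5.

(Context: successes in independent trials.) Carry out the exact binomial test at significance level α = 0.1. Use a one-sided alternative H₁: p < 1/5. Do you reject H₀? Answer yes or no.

reject H₀: no

Exact binomial: n=21, k=18, p₀=1/5=0.2000
P(X≤18) from Σ C(n,i)·p₀^i·(1−p₀)^(n−i)
p-value (one-sided, H₁ less) = 1.00000
At α=0.1: p ≥ α → fail to reject H₀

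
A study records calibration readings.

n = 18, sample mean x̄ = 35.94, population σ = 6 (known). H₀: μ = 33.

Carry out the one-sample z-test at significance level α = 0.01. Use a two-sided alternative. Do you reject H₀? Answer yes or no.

reject H₀: no

SE = σ/√n = 6/√18 = 1.4142
z = (x̄−μ₀)/SE = (35.94−33)/1.4142 = 2.0789
p-value (two-sided) = 0.03763
At α=0.01: p ≥ α → fail to reject H₀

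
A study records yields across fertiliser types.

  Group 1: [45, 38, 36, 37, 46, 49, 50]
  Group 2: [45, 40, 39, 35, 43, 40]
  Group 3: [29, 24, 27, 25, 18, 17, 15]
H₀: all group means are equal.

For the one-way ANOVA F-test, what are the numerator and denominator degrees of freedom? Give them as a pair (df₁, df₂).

k = 3 groups, N = 20 total
df = (k−1, N−k) = (3−1, 20−3) = (2, 17)

degrees of freedom = [2, 17]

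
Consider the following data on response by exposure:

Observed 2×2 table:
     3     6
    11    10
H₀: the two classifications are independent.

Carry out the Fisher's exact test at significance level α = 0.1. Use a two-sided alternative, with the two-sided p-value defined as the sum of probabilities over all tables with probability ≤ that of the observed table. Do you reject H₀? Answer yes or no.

Margins: r₁=9, r₂=21, c₁=14, c₂=16, n=30
p_obs = C(9,3)·C(21,11)/C(30,14); sum pmf over tables with pmf ≤ p_obs
p-value (two-sided) = 0.43972
At α=0.1: p ≥ α → fail to reject H₀

reject H₀: no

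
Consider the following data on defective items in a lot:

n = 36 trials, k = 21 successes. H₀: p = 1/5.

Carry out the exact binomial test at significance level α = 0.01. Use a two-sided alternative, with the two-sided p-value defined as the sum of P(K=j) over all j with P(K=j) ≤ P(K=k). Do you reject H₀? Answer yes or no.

reject H₀: yes

Exact binomial: n=36, k=21, p₀=1/5=0.2000
P(X=j) = C(n,j)·p₀^j·(1−p₀)^(n−j); p = Σ P(X=j) over j with P(X=j) ≤ P(X=21)
p-value (two-sided) = 0.00000
At α=0.01: p < α → reject H₀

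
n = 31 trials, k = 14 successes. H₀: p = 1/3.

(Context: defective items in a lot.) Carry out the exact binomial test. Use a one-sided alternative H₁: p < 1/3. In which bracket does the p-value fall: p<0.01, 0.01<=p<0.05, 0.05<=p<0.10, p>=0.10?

p-value bracket: p>=0.10

Exact binomial: n=31, k=14, p₀=1/3=0.3333
P(X≤14) from Σ C(n,i)·p₀^i·(1−p₀)^(n−i)
p-value (one-sided, H₁ less) = 0.94109
→ bracket: p>=0.10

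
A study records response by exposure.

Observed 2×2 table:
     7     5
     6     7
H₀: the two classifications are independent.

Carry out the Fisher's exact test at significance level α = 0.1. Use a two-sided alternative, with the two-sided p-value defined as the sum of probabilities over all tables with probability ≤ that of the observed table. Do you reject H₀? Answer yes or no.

reject H₀: no

Margins: r₁=12, r₂=13, c₁=13, c₂=12, n=25
p_obs = C(12,7)·C(13,6)/C(25,13); sum pmf over tables with pmf ≤ p_obs
p-value (two-sided) = 0.69510
At α=0.1: p ≥ α → fail to reject H₀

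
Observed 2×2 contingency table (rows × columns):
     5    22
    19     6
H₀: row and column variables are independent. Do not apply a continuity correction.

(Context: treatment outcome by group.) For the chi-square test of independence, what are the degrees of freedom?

df = (r−1)(c−1) = (2−1)·(2−1) = 1

degrees of freedom = 1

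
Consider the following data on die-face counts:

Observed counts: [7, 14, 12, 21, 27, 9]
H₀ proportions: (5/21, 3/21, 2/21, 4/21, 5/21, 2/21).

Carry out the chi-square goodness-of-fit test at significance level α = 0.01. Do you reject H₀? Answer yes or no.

n = 90; E_i = n·p_i = [21.43, 12.86, 8.57, 17.14, 21.43, 8.57]
χ² = (7−21.43)²/21.43 + (14−12.86)²/12.86 + (12−8.57)²/8.57 + (21−17.14)²/17.14 + (27−21.43)²/21.43 + (9−8.57)²/8.57 = 13.5261
df = 5
p-value (upper-tail) = 0.01892
At α=0.01: p ≥ α → fail to reject H₀

reject H₀: no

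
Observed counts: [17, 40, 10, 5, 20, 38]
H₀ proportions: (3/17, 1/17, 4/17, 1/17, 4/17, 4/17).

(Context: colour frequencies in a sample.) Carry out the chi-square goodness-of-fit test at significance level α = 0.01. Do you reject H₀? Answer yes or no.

n = 130; E_i = n·p_i = [22.94, 7.65, 30.59, 7.65, 30.59, 30.59]
χ² = (17−22.94)²/22.94 + (40−7.65)²/7.65 + (10−30.59)²/30.59 + (5−7.65)²/7.65 + (20−30.59)²/30.59 + (38−30.59)²/30.59 = 158.6513
df = 5
p-value (upper-tail) = 0.00000
At α=0.01: p < α → reject H₀

reject H₀: yes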